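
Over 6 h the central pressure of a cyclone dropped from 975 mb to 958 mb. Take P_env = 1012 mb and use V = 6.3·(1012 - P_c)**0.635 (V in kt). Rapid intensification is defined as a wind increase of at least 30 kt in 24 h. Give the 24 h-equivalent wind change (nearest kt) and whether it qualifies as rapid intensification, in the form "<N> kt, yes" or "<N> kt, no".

68 kt, yes

V₁: ΔP = 37, V ≈ 6.3 × 37^0.635 ≈ 62.39 kt.
V₂: ΔP = 54, V ≈ 6.3 × 54^0.635 ≈ 79.33 kt.
ΔV over 6 h = 16.94 kt → 24 h equivalent = 16.94 × 24/6 ≈ 67.76 kt.
68 kt ≥ 30 kt ⇒ rapid intensification.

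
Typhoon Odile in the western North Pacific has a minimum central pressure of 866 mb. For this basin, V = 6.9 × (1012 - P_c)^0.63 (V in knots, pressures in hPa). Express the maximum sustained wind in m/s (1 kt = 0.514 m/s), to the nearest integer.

ΔP = 1012 − 866 = 146 mb.
V ≈ 6.9 × 146^0.63 = 6.9 × 23.096 ≈ 159.364 kt.
159.364 × 0.514 ≈ 81.91 m/s → 82 m/s.

82 m/s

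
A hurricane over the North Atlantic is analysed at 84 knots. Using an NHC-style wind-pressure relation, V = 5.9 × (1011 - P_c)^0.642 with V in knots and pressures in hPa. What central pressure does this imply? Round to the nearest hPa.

ΔP = (V / 5.9)^(1/0.642) = (84/5.9)^1.558.
84/5.9 = 14.237; 14.237^1.558 ≈ 62.61 hPa.
P_c = 1011 − 62.61 = 948.39 ≈ 948 hPa.

948 hPa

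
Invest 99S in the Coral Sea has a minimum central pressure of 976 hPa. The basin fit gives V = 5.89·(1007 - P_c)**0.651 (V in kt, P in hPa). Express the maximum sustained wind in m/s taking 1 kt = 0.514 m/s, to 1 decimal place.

28.3 m/s

ΔP = 1007 − 976 = 31 hPa.
V ≈ 5.89 × 31^0.651 = 5.89 × 9.351 ≈ 55.080 kt.
55.080 × 0.514 ≈ 28.31 m/s → 28.3 m/s.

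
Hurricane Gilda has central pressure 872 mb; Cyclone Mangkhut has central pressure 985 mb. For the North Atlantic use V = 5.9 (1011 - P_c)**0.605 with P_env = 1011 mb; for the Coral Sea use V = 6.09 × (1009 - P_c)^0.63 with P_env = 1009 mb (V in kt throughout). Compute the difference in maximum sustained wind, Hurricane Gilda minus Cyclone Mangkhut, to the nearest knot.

Hurricane Gilda: ΔP = 139; V ≈ 5.9 × 139^0.605 ≈ 116.78 kt.
Cyclone Mangkhut: ΔP = 24; V ≈ 6.09 × 24^0.63 ≈ 45.10 kt.
Difference ≈ 116.78 − 45.10 = 71.68 → 72 kt.

72 kt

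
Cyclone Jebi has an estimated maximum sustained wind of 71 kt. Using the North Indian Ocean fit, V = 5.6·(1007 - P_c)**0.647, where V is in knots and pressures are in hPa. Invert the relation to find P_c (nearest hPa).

ΔP = (V / 5.6)^(1/0.647) = (71/5.6)^1.546.
71/5.6 = 12.679; 12.679^1.546 ≈ 50.69 hPa.
P_c = 1007 − 50.69 = 956.31 ≈ 956 hPa.

956 hPa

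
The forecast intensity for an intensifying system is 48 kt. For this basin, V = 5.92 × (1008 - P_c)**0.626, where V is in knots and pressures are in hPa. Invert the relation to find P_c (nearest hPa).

980 hPa

ΔP = (V / 5.92)^(1/0.626) = (48/5.92)^1.597.
48/5.92 = 8.108; 8.108^1.597 ≈ 28.31 hPa.
P_c = 1008 − 28.31 = 979.69 ≈ 980 hPa.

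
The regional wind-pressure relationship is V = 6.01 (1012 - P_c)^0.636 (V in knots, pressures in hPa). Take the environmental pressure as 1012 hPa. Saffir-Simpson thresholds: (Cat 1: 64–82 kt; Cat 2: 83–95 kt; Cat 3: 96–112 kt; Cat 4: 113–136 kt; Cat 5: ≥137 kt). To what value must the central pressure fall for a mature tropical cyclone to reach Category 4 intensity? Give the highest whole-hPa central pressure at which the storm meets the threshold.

Category 4 begins at V = 113 kt.
Required ΔP = (113/6.01)^(1/0.636) = 18.802^1.572 ≈ 100.80 hPa.
P_c ≤ 1012 − 100.80 = 911.20, so the highest integer P_c is 911 hPa.

911 hPa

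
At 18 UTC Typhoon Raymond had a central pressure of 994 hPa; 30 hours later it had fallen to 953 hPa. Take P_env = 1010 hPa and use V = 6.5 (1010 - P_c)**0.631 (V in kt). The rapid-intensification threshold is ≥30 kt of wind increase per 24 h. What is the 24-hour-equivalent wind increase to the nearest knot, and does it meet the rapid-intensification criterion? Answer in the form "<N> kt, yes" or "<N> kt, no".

V₁: ΔP = 16, V ≈ 6.5 × 16^0.631 ≈ 37.39 kt.
V₂: ΔP = 57, V ≈ 6.5 × 57^0.631 ≈ 83.34 kt.
ΔV over 30 h = 45.95 kt → 24 h equivalent = 45.95 × 24/30 ≈ 36.76 kt.
37 kt ≥ 30 kt ⇒ rapid intensification.

37 kt, yes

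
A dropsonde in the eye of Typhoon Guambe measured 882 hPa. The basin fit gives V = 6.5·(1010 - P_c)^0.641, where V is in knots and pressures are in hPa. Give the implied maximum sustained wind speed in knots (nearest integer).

ΔP = 1010 − 882 = 128 hPa.
128^0.641 ≈ 22.424.
V ≈ 6.5 × 22.424 ≈ 145.8 kt.

146 kt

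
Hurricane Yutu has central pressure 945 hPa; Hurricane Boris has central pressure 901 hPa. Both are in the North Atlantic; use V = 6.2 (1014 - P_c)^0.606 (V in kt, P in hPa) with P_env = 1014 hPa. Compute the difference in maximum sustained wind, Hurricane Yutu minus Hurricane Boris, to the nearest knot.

Hurricane Yutu: ΔP = 69; V ≈ 6.2 × 69^0.606 ≈ 80.67 kt.
Hurricane Boris: ΔP = 113; V ≈ 6.2 × 113^0.606 ≈ 108.78 kt.
Difference ≈ 80.67 − 108.78 = -28.11 → -28 kt.

-28 kt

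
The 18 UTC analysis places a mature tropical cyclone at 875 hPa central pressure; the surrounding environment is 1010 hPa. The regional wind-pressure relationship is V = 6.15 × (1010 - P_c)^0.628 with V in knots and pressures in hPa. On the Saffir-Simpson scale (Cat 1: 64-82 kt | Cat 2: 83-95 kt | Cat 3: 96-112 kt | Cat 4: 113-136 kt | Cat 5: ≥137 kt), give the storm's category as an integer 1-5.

ΔP = 1010 − 875 = 135 hPa.
V ≈ 6.15 × 135^0.628 = 6.15 × 21.77 ≈ 134 kt.
134 kt falls in the Category 4 band.

4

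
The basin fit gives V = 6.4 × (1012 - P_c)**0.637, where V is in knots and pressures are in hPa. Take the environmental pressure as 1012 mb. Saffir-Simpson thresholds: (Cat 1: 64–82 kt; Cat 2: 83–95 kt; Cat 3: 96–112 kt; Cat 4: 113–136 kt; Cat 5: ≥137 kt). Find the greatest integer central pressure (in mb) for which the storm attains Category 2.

956 mb

Category 2 begins at V = 83 kt.
Required ΔP = (83/6.4)^(1/0.637) = 12.969^1.570 ≈ 55.86 mb.
P_c ≤ 1012 − 55.86 = 956.14, so the highest integer P_c is 956 mb.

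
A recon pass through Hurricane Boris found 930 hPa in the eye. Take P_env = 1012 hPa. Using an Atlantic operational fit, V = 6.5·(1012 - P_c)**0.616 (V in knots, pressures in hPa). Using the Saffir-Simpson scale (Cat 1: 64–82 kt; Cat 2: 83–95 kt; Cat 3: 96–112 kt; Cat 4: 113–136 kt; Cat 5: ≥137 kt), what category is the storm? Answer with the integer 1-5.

ΔP = 1012 − 930 = 82 hPa.
V ≈ 6.5 × 82^0.616 = 6.5 × 15.10 ≈ 98 kt.
98 kt falls in the Category 3 band.

3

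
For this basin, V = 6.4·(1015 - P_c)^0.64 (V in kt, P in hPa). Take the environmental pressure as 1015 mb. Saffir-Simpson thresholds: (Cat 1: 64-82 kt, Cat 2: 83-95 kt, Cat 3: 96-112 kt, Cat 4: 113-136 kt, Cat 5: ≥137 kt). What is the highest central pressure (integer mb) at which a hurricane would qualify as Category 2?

Category 2 begins at V = 83 kt.
Required ΔP = (83/6.4)^(1/0.64) = 12.969^1.562 ≈ 54.82 mb.
P_c ≤ 1015 − 54.82 = 960.18, so the highest integer P_c is 960 mb.

960 mb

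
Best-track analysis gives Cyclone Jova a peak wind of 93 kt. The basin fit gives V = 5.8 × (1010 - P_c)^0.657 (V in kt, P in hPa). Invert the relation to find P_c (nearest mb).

ΔP = (V / 5.8)^(1/0.657) = (93/5.8)^1.522.
93/5.8 = 16.034; 16.034^1.522 ≈ 68.26 mb.
P_c = 1010 − 68.26 = 941.74 ≈ 942 mb.

942 mb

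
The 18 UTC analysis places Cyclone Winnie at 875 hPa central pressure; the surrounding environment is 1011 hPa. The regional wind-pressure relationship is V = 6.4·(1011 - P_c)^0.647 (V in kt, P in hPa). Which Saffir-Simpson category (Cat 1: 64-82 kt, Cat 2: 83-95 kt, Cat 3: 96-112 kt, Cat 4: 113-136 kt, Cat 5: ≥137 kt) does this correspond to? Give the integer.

5

ΔP = 1011 − 875 = 136 hPa.
V ≈ 6.4 × 136^0.647 = 6.4 × 24.01 ≈ 154 kt.
154 kt falls in the Category 5 band.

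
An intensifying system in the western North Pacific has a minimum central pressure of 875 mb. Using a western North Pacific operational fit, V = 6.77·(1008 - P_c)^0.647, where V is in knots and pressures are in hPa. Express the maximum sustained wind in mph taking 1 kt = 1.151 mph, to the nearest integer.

184 mph

ΔP = 1008 − 875 = 133 mb.
V ≈ 6.77 × 133^0.647 = 6.77 × 23.666 ≈ 160.221 kt.
160.221 × 1.151 ≈ 184.41 mph → 184 mph.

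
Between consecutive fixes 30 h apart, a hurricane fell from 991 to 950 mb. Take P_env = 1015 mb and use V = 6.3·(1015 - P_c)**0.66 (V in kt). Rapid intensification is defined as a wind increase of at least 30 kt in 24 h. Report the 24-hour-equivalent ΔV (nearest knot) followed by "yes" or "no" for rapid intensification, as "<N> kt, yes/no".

38 kt, yes

V₁: ΔP = 24, V ≈ 6.3 × 24^0.66 ≈ 51.32 kt.
V₂: ΔP = 65, V ≈ 6.3 × 65^0.66 ≈ 99.05 kt.
ΔV over 30 h = 47.73 kt → 24 h equivalent = 47.73 × 24/30 ≈ 38.18 kt.
38 kt ≥ 30 kt ⇒ rapid intensification.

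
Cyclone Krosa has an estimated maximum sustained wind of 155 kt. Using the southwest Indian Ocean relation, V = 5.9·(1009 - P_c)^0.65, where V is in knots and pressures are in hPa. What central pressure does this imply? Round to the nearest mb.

856 mb

ΔP = (V / 5.9)^(1/0.65) = (155/5.9)^1.538.
155/5.9 = 26.271; 26.271^1.538 ≈ 152.69 mb.
P_c = 1009 − 152.69 = 856.31 ≈ 856 mb.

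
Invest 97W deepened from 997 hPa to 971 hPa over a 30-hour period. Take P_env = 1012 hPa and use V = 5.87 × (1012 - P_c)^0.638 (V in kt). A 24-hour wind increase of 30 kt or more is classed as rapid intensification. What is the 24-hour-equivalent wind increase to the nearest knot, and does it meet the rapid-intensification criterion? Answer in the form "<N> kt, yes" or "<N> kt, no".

24 kt, no

V₁: ΔP = 15, V ≈ 5.87 × 15^0.638 ≈ 33.04 kt.
V₂: ΔP = 41, V ≈ 5.87 × 41^0.638 ≈ 62.75 kt.
ΔV over 30 h = 29.71 kt → 24 h equivalent = 29.71 × 24/30 ≈ 23.77 kt.
24 kt < 30 kt ⇒ not rapid intensification.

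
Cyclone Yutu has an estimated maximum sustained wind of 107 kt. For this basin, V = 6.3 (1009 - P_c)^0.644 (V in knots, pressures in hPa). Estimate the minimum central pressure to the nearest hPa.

ΔP = (V / 6.3)^(1/0.644) = (107/6.3)^1.553.
107/6.3 = 16.984; 16.984^1.553 ≈ 81.28 hPa.
P_c = 1009 − 81.28 = 927.72 ≈ 928 hPa.

928 hPa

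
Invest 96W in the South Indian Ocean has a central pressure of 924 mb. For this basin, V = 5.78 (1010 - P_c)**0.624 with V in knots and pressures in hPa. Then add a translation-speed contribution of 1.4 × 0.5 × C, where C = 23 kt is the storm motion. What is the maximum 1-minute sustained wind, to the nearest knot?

ΔP = 1010 − 924 = 86 mb.
86^0.624 ≈ 16.111.
V ≈ 5.78 × 16.111 ≈ 93.1 kt.
Translation term: 1.4 × 0.5 × 23 = 16.1 kt.
Corrected V ≈ 109.2 kt → 109 kt.

109 kt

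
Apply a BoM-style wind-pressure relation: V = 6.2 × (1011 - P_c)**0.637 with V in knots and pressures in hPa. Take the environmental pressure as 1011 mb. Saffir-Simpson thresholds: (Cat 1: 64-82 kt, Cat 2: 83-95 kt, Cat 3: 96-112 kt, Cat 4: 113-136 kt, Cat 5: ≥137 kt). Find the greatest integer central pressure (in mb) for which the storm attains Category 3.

937 mb

Category 3 begins at V = 96 kt.
Required ΔP = (96/6.2)^(1/0.637) = 15.484^1.570 ≈ 73.78 mb.
P_c ≤ 1011 − 73.78 = 937.22, so the highest integer P_c is 937 mb.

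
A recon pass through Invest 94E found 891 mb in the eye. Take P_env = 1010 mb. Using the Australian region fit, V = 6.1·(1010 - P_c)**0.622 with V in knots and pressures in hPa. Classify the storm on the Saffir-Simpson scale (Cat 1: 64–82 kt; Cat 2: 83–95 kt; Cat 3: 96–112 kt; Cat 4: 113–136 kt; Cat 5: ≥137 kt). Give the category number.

ΔP = 1010 − 891 = 119 mb.
V ≈ 6.1 × 119^0.622 = 6.1 × 19.54 ≈ 119 kt.
119 kt falls in the Category 4 band.

4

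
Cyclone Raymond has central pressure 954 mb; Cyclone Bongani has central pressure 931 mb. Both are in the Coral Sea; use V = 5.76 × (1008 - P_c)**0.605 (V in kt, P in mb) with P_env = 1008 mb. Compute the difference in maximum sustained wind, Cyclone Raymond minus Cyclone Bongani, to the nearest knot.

-15 kt

Cyclone Raymond: ΔP = 54; V ≈ 5.76 × 54^0.605 ≈ 64.35 kt.
Cyclone Bongani: ΔP = 77; V ≈ 5.76 × 77^0.605 ≈ 79.75 kt.
Difference ≈ 64.35 − 79.75 = -15.40 → -15 kt.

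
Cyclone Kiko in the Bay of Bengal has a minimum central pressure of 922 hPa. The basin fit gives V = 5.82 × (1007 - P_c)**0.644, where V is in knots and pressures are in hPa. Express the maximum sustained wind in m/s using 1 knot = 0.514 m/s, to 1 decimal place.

52.3 m/s

ΔP = 1007 − 922 = 85 hPa.
V ≈ 5.82 × 85^0.644 = 5.82 × 17.480 ≈ 101.735 kt.
101.735 × 0.514 ≈ 52.29 m/s → 52.3 m/s.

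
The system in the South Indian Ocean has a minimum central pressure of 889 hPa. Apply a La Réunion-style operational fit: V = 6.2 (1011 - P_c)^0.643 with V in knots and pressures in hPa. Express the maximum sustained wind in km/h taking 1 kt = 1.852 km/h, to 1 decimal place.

252.1 km/h

ΔP = 1011 − 889 = 122 hPa.
V ≈ 6.2 × 122^0.643 = 6.2 × 21.955 ≈ 136.120 kt.
136.120 × 1.852 ≈ 252.09 km/h → 252.1 km/h.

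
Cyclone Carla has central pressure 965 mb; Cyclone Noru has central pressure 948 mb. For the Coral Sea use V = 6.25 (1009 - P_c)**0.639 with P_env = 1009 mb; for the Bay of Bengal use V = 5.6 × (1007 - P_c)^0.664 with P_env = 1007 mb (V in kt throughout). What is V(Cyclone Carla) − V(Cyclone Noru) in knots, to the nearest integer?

-14 kt

Cyclone Carla: ΔP = 44; V ≈ 6.25 × 44^0.639 ≈ 70.15 kt.
Cyclone Noru: ΔP = 59; V ≈ 5.6 × 59^0.664 ≈ 83.95 kt.
Difference ≈ 70.15 − 83.95 = -13.80 → -14 kt.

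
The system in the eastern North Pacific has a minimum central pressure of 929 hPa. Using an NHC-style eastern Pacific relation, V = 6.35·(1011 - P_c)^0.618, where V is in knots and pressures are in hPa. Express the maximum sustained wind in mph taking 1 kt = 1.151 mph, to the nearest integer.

111 mph

ΔP = 1011 − 929 = 82 hPa.
V ≈ 6.35 × 82^0.618 = 6.35 × 15.231 ≈ 96.719 kt.
96.719 × 1.151 ≈ 111.32 mph → 111 mph.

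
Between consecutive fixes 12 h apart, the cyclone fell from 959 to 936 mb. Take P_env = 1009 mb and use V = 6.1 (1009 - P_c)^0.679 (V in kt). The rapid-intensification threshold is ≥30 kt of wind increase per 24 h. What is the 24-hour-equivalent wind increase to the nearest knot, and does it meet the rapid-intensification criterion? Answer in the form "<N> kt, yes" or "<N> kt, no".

51 kt, yes

V₁: ΔP = 50, V ≈ 6.1 × 50^0.679 ≈ 86.88 kt.
V₂: ΔP = 73, V ≈ 6.1 × 73^0.679 ≈ 112.34 kt.
ΔV over 12 h = 25.46 kt → 24 h equivalent = 25.46 × 24/12 ≈ 50.92 kt.
51 kt ≥ 30 kt ⇒ rapid intensification.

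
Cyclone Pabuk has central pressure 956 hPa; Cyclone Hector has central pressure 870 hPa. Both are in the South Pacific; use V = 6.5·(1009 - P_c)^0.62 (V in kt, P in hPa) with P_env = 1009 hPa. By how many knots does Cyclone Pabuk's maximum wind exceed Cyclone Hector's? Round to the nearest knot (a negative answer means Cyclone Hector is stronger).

-62 kt

Cyclone Pabuk: ΔP = 53; V ≈ 6.5 × 53^0.62 ≈ 76.20 kt.
Cyclone Hector: ΔP = 139; V ≈ 6.5 × 139^0.62 ≈ 138.54 kt.
Difference ≈ 76.20 − 138.54 = -62.34 → -62 kt.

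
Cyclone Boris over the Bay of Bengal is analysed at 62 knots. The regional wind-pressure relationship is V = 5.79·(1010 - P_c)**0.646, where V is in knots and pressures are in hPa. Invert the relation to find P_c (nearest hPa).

ΔP = (V / 5.79)^(1/0.646) = (62/5.79)^1.548.
62/5.79 = 10.708; 10.708^1.548 ≈ 39.26 hPa.
P_c = 1010 − 39.26 = 970.74 ≈ 971 hPa.

971 hPa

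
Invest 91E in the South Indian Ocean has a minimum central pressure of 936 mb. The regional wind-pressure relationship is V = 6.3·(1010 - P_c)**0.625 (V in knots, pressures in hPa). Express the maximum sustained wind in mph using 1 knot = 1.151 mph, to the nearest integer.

ΔP = 1010 − 936 = 74 mb.
V ≈ 6.3 × 74^0.625 = 6.3 × 14.732 ≈ 92.813 kt.
92.813 × 1.151 ≈ 106.83 mph → 107 mph.

107 mph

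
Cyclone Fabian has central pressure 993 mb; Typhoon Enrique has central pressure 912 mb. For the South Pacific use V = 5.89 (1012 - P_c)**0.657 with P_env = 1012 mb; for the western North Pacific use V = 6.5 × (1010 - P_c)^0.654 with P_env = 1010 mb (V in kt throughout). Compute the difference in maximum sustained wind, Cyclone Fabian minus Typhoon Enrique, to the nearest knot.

-90 kt

Cyclone Fabian: ΔP = 19; V ≈ 5.89 × 19^0.657 ≈ 40.76 kt.
Typhoon Enrique: ΔP = 98; V ≈ 6.5 × 98^0.654 ≈ 130.37 kt.
Difference ≈ 40.76 − 130.37 = -89.61 → -90 kt.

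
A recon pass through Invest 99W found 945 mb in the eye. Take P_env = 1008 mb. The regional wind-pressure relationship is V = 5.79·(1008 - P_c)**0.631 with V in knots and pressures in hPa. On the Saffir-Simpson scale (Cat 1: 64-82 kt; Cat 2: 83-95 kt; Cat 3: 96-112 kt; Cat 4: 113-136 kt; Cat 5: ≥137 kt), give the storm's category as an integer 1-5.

ΔP = 1008 − 945 = 63 mb.
V ≈ 5.79 × 63^0.631 = 5.79 × 13.66 ≈ 79 kt.
79 kt falls in the Category 1 band.

1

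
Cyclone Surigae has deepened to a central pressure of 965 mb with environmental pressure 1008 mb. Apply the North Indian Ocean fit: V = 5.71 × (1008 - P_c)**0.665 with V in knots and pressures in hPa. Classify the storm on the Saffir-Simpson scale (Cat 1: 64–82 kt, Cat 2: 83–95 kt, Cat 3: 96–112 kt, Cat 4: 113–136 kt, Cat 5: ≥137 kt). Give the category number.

1

ΔP = 1008 − 965 = 43 mb.
V ≈ 5.71 × 43^0.665 = 5.71 × 12.20 ≈ 70 kt.
70 kt falls in the Category 1 band.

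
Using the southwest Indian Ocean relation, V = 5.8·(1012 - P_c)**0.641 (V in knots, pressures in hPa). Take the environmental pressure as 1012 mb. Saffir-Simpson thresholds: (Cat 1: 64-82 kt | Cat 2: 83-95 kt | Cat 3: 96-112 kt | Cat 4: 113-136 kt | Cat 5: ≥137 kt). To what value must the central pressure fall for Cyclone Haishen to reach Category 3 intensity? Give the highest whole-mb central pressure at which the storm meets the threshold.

Category 3 begins at V = 96 kt.
Required ΔP = (96/5.8)^(1/0.641) = 16.552^1.560 ≈ 79.70 mb.
P_c ≤ 1012 − 79.70 = 932.30, so the highest integer P_c is 932 mb.

932 mb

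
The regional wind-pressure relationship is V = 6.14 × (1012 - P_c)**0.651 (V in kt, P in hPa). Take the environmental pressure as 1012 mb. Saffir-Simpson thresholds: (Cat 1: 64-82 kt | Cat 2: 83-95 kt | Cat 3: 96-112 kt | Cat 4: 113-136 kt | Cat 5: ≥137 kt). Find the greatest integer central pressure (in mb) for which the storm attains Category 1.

975 mb

Category 1 begins at V = 64 kt.
Required ΔP = (64/6.14)^(1/0.651) = 10.423^1.536 ≈ 36.62 mb.
P_c ≤ 1012 − 36.62 = 975.38, so the highest integer P_c is 975 mb.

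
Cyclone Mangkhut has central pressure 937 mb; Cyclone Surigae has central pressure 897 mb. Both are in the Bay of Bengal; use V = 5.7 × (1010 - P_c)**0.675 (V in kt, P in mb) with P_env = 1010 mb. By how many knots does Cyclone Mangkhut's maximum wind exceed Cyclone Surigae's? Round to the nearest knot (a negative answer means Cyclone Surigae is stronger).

-35 kt

Cyclone Mangkhut: ΔP = 73; V ≈ 5.7 × 73^0.675 ≈ 103.19 kt.
Cyclone Surigae: ΔP = 113; V ≈ 5.7 × 113^0.675 ≈ 138.58 kt.
Difference ≈ 103.19 − 138.58 = -35.39 → -35 kt.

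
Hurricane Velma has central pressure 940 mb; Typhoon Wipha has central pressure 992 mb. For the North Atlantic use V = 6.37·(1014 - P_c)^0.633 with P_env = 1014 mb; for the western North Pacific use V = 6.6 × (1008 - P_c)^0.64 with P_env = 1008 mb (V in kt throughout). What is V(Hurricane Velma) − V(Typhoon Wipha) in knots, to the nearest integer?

Hurricane Velma: ΔP = 74; V ≈ 6.37 × 74^0.633 ≈ 97.13 kt.
Typhoon Wipha: ΔP = 16; V ≈ 6.6 × 16^0.64 ≈ 38.92 kt.
Difference ≈ 97.13 − 38.92 = 58.21 → 58 kt.

58 kt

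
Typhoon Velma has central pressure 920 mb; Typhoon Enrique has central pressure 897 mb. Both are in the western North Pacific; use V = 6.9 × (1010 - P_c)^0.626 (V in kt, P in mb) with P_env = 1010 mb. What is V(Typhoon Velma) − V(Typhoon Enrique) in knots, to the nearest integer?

Typhoon Velma: ΔP = 90; V ≈ 6.9 × 90^0.626 ≈ 115.40 kt.
Typhoon Enrique: ΔP = 113; V ≈ 6.9 × 113^0.626 ≈ 133.07 kt.
Difference ≈ 115.40 − 133.07 = -17.67 → -18 kt.

-18 kt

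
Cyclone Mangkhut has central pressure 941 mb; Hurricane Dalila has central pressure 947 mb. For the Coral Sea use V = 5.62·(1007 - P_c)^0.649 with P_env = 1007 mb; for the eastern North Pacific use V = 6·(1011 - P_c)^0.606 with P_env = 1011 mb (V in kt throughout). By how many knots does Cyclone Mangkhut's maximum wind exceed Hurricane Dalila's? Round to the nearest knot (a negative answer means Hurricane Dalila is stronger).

Cyclone Mangkhut: ΔP = 66; V ≈ 5.62 × 66^0.649 ≈ 85.24 kt.
Hurricane Dalila: ΔP = 64; V ≈ 6 × 64^0.606 ≈ 74.59 kt.
Difference ≈ 85.24 − 74.59 = 10.65 → 11 kt.

11 kt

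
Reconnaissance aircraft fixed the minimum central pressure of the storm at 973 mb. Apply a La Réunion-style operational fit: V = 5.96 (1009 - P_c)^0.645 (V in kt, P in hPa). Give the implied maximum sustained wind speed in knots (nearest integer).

60 kt

ΔP = 1009 − 973 = 36 mb.
36^0.645 ≈ 10.088.
V ≈ 5.96 × 10.088 ≈ 60.1 kt.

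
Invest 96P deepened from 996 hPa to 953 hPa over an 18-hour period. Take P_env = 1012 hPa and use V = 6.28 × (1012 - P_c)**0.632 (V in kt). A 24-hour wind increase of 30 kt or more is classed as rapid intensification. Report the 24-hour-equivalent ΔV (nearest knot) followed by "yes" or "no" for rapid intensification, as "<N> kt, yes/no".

62 kt, yes

V₁: ΔP = 16, V ≈ 6.28 × 16^0.632 ≈ 36.22 kt.
V₂: ΔP = 59, V ≈ 6.28 × 59^0.632 ≈ 82.63 kt.
ΔV over 18 h = 46.41 kt → 24 h equivalent = 46.41 × 24/18 ≈ 61.88 kt.
62 kt ≥ 30 kt ⇒ rapid intensification.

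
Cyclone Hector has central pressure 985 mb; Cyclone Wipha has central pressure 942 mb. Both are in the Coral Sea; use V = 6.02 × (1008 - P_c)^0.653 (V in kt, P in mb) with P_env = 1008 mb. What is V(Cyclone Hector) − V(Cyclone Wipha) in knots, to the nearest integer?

Cyclone Hector: ΔP = 23; V ≈ 6.02 × 23^0.653 ≈ 46.64 kt.
Cyclone Wipha: ΔP = 66; V ≈ 6.02 × 66^0.653 ≈ 92.85 kt.
Difference ≈ 46.64 − 92.85 = -46.21 → -46 kt.

-46 kt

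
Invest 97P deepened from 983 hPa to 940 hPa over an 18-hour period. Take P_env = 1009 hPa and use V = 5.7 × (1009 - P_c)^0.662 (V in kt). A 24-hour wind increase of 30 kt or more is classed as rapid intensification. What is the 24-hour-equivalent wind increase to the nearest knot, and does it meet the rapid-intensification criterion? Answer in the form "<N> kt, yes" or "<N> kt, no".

V₁: ΔP = 26, V ≈ 5.7 × 26^0.662 ≈ 49.27 kt.
V₂: ΔP = 69, V ≈ 5.7 × 69^0.662 ≈ 94.01 kt.
ΔV over 18 h = 44.74 kt → 24 h equivalent = 44.74 × 24/18 ≈ 59.65 kt.
60 kt ≥ 30 kt ⇒ rapid intensification.

60 kt, yes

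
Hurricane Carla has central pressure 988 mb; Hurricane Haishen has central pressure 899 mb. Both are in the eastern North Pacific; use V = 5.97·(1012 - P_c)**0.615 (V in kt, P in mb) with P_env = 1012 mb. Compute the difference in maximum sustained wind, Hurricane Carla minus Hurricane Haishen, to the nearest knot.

Hurricane Carla: ΔP = 24; V ≈ 5.97 × 24^0.615 ≈ 42.15 kt.
Hurricane Haishen: ΔP = 113; V ≈ 5.97 × 113^0.615 ≈ 109.30 kt.
Difference ≈ 42.15 − 109.30 = -67.15 → -67 kt.

-67 kt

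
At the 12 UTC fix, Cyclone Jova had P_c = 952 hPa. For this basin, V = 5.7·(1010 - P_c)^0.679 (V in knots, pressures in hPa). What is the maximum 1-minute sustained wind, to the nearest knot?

ΔP = 1010 − 952 = 58 hPa.
58^0.679 ≈ 15.753.
V ≈ 5.7 × 15.753 ≈ 89.8 kt.

90 kt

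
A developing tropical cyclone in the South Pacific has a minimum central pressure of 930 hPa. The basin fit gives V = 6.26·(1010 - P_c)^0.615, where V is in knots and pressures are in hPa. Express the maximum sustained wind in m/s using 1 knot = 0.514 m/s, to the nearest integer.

48 m/s

ΔP = 1010 − 930 = 80 hPa.
V ≈ 6.26 × 80^0.615 = 6.26 × 14.805 ≈ 92.678 kt.
92.678 × 0.514 ≈ 47.64 m/s → 48 m/s.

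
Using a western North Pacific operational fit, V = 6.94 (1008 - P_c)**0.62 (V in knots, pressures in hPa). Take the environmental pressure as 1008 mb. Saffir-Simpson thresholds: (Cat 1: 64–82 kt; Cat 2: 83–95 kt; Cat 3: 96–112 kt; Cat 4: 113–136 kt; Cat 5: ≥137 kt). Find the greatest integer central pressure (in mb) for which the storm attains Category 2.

953 mb

Category 2 begins at V = 83 kt.
Required ΔP = (83/6.94)^(1/0.62) = 11.960^1.613 ≈ 54.73 mb.
P_c ≤ 1008 − 54.73 = 953.27, so the highest integer P_c is 953 mb.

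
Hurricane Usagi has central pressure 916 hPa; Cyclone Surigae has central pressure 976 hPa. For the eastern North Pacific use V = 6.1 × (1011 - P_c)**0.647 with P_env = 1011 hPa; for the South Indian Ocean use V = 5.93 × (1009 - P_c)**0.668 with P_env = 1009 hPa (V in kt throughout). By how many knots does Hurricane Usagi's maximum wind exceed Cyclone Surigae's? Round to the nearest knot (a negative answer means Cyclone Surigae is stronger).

55 kt

Hurricane Usagi: ΔP = 95; V ≈ 6.1 × 95^0.647 ≈ 116.12 kt.
Cyclone Surigae: ΔP = 33; V ≈ 5.93 × 33^0.668 ≈ 61.29 kt.
Difference ≈ 116.12 − 61.29 = 54.83 → 55 kt.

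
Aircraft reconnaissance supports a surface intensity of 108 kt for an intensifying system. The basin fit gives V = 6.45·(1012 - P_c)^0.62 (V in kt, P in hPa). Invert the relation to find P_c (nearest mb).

918 mb

ΔP = (V / 6.45)^(1/0.62) = (108/6.45)^1.613.
108/6.45 = 16.744; 16.744^1.613 ≈ 94.18 mb.
P_c = 1012 − 94.18 = 917.82 ≈ 918 mb.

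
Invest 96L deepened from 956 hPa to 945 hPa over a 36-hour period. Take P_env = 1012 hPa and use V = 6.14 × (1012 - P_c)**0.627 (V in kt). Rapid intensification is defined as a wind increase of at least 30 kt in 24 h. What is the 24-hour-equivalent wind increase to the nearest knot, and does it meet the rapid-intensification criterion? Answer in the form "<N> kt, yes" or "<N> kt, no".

V₁: ΔP = 56, V ≈ 6.14 × 56^0.627 ≈ 76.61 kt.
V₂: ΔP = 67, V ≈ 6.14 × 67^0.627 ≈ 85.73 kt.
ΔV over 36 h = 9.12 kt → 24 h equivalent = 9.12 × 24/36 ≈ 6.08 kt.
6 kt < 30 kt ⇒ not rapid intensification.

6 kt, no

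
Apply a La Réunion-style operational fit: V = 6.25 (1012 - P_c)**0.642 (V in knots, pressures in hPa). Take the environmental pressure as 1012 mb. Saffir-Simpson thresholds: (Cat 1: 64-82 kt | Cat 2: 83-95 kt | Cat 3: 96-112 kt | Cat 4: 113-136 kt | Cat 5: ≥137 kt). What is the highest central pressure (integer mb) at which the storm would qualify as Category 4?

921 mb

Category 4 begins at V = 113 kt.
Required ΔP = (113/6.25)^(1/0.642) = 18.080^1.558 ≈ 90.83 mb.
P_c ≤ 1012 − 90.83 = 921.17, so the highest integer P_c is 921 mb.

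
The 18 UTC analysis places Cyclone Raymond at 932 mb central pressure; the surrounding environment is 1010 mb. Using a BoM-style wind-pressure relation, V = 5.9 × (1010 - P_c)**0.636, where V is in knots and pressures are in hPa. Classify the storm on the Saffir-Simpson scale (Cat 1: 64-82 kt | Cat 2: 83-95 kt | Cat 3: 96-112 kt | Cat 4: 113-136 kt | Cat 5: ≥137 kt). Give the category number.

2

ΔP = 1010 − 932 = 78 mb.
V ≈ 5.9 × 78^0.636 = 5.9 × 15.97 ≈ 94 kt.
94 kt falls in the Category 2 band.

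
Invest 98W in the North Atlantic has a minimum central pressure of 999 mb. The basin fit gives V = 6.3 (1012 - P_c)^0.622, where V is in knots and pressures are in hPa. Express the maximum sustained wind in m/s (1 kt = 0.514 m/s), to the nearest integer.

16 m/s

ΔP = 1012 − 999 = 13 mb.
V ≈ 6.3 × 13^0.622 = 6.3 × 4.930 ≈ 31.061 kt.
31.061 × 0.514 ≈ 15.97 m/s → 16 m/s.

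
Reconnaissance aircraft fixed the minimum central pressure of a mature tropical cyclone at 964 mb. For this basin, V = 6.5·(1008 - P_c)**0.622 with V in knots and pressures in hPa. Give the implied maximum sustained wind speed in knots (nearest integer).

68 kt

ΔP = 1008 − 964 = 44 mb.
44^0.622 ≈ 10.525.
V ≈ 6.5 × 10.525 ≈ 68.4 kt.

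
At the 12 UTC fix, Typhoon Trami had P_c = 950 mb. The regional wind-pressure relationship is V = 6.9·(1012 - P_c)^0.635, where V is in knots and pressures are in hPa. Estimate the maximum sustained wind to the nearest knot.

ΔP = 1012 − 950 = 62 mb.
62^0.635 ≈ 13.746.
V ≈ 6.9 × 13.746 ≈ 94.8 kt.

95 kt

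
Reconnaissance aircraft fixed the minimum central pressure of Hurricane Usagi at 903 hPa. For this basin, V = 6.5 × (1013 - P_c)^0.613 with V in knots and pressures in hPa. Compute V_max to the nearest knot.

116 kt

ΔP = 1013 − 903 = 110 hPa.
110^0.613 ≈ 17.839.
V ≈ 6.5 × 17.839 ≈ 116.0 kt.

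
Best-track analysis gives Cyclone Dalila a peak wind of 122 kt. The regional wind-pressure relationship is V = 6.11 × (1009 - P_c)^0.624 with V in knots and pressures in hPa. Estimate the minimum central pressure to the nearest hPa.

ΔP = (V / 6.11)^(1/0.624) = (122/6.11)^1.603.
122/6.11 = 19.967; 19.967^1.603 ≈ 121.30 hPa.
P_c = 1009 − 121.30 = 887.70 ≈ 888 hPa.

888 hPa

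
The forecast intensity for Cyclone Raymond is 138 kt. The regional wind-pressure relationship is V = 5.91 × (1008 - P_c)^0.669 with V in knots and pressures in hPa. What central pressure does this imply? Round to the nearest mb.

897 mb

ΔP = (V / 5.91)^(1/0.669) = (138/5.91)^1.495.
138/5.91 = 23.350; 23.350^1.495 ≈ 110.99 mb.
P_c = 1008 − 110.99 = 897.01 ≈ 897 mb.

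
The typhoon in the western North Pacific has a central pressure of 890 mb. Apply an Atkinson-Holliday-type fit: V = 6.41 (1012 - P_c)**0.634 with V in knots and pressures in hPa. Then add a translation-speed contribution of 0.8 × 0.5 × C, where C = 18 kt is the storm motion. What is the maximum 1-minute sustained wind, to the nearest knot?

ΔP = 1012 − 890 = 122 mb.
122^0.634 ≈ 21.026.
V ≈ 6.41 × 21.026 ≈ 134.8 kt.
Translation term: 0.8 × 0.5 × 18 = 7.2 kt.
Corrected V ≈ 142 kt → 142 kt.

142 kt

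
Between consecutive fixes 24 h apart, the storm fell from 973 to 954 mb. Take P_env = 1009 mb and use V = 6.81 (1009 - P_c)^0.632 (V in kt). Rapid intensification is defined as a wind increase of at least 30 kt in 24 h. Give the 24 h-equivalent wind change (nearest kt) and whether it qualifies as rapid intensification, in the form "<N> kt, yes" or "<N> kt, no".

20 kt, no

V₁: ΔP = 36, V ≈ 6.81 × 36^0.632 ≈ 65.57 kt.
V₂: ΔP = 55, V ≈ 6.81 × 55^0.632 ≈ 85.71 kt.
ΔV over 24 h = 20.14 kt → 24 h equivalent = 20.14 × 24/24 ≈ 20.14 kt.
20 kt < 30 kt ⇒ not rapid intensification.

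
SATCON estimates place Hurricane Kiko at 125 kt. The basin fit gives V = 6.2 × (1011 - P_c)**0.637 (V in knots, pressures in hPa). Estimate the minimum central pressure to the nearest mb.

ΔP = (V / 6.2)^(1/0.637) = (125/6.2)^1.570.
125/6.2 = 20.161; 20.161^1.570 ≈ 111.66 mb.
P_c = 1011 − 111.66 = 899.34 ≈ 899 mb.

899 mb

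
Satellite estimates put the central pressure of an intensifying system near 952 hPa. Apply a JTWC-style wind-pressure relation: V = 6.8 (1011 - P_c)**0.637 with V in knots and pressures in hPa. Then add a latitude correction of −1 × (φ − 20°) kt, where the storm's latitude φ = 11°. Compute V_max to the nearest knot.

ΔP = 1011 − 952 = 59 hPa.
59^0.637 ≈ 13.429.
V ≈ 6.8 × 13.429 ≈ 91.3 kt.
Latitude correction: −1 × (11 − 20) = 9 kt.
Corrected V ≈ 100.3 kt → 100 kt.

100 kt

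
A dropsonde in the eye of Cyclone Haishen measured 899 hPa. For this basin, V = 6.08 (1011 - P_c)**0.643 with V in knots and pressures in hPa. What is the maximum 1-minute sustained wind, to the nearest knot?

126 kt

ΔP = 1011 − 899 = 112 hPa.
112^0.643 ≈ 20.780.
V ≈ 6.08 × 20.780 ≈ 126.3 kt.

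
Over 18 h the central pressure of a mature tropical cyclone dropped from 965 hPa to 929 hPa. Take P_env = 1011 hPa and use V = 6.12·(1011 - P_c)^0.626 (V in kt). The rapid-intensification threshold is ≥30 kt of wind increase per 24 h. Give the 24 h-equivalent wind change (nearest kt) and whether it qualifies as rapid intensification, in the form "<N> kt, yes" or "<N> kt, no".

V₁: ΔP = 46, V ≈ 6.12 × 46^0.626 ≈ 67.24 kt.
V₂: ΔP = 82, V ≈ 6.12 × 82^0.626 ≈ 96.56 kt.
ΔV over 18 h = 29.32 kt → 24 h equivalent = 29.32 × 24/18 ≈ 39.09 kt.
39 kt ≥ 30 kt ⇒ rapid intensification.

39 kt, yes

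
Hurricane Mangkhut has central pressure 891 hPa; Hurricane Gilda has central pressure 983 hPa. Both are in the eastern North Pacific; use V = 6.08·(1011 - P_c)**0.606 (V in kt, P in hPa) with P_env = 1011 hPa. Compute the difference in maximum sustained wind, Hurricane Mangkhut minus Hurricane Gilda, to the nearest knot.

Hurricane Mangkhut: ΔP = 120; V ≈ 6.08 × 120^0.606 ≈ 110.63 kt.
Hurricane Gilda: ΔP = 28; V ≈ 6.08 × 28^0.606 ≈ 45.80 kt.
Difference ≈ 110.63 − 45.80 = 64.83 → 65 kt.

65 kt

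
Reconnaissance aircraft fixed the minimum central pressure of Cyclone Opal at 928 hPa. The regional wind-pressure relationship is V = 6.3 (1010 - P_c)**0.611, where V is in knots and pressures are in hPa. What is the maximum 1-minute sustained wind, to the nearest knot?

93 kt

ΔP = 1010 − 928 = 82 hPa.
82^0.611 ≈ 14.769.
V ≈ 6.3 × 14.769 ≈ 93.0 kt.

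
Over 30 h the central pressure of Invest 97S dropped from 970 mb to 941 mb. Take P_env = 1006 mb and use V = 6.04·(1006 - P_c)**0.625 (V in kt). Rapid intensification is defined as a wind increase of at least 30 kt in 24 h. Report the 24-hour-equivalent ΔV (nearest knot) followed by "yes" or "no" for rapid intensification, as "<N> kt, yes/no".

V₁: ΔP = 36, V ≈ 6.04 × 36^0.625 ≈ 56.72 kt.
V₂: ΔP = 65, V ≈ 6.04 × 65^0.625 ≈ 82.06 kt.
ΔV over 30 h = 25.34 kt → 24 h equivalent = 25.34 × 24/30 ≈ 20.27 kt.
20 kt < 30 kt ⇒ not rapid intensification.

20 kt, no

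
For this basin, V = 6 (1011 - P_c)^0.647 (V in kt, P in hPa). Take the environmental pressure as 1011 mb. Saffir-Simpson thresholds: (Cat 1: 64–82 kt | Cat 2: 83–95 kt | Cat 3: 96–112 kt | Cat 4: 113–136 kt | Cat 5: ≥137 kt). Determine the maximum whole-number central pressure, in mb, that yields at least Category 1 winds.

972 mb

Category 1 begins at V = 64 kt.
Required ΔP = (64/6)^(1/0.647) = 10.667^1.546 ≈ 38.81 mb.
P_c ≤ 1011 − 38.81 = 972.19, so the highest integer P_c is 972 mb.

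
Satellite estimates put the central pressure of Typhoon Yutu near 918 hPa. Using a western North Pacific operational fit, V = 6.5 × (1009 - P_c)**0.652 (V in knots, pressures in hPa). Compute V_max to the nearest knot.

ΔP = 1009 − 918 = 91 hPa.
91^0.652 ≈ 18.936.
V ≈ 6.5 × 18.936 ≈ 123.1 kt.

123 kt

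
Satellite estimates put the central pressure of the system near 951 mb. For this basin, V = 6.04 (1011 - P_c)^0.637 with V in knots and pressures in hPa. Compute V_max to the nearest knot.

82 kt

ΔP = 1011 − 951 = 60 mb.
60^0.637 ≈ 13.573.
V ≈ 6.04 × 13.573 ≈ 82.0 kt.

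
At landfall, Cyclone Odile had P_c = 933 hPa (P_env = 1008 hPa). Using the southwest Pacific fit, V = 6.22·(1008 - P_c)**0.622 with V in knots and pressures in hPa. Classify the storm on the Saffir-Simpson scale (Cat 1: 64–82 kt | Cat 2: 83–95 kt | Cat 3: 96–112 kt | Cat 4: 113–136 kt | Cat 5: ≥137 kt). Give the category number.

ΔP = 1008 − 933 = 75 hPa.
V ≈ 6.22 × 75^0.622 = 6.22 × 14.67 ≈ 91 kt.
91 kt falls in the Category 2 band.

2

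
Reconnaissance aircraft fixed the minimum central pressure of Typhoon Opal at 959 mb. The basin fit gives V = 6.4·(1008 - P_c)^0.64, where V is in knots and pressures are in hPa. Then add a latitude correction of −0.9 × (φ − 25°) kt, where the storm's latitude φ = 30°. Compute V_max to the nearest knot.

ΔP = 1008 − 959 = 49 mb.
49^0.64 ≈ 12.071.
V ≈ 6.4 × 12.071 ≈ 77.3 kt.
Latitude correction: −0.9 × (30 − 25) = -4.5 kt.
Corrected V ≈ 72.8 kt → 73 kt.

73 kt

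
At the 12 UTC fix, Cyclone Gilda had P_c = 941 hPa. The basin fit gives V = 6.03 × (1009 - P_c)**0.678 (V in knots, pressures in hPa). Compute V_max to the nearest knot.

105 kt

ΔP = 1009 − 941 = 68 hPa.
68^0.678 ≈ 17.476.
V ≈ 6.03 × 17.476 ≈ 105.4 kt.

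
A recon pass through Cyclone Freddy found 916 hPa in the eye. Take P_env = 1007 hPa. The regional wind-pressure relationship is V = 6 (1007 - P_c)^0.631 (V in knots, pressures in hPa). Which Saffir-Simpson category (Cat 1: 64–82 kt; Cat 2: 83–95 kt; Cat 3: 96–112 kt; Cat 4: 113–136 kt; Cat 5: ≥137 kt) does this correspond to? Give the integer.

ΔP = 1007 − 916 = 91 hPa.
V ≈ 6 × 91^0.631 = 6 × 17.22 ≈ 103 kt.
103 kt falls in the Category 3 band.

3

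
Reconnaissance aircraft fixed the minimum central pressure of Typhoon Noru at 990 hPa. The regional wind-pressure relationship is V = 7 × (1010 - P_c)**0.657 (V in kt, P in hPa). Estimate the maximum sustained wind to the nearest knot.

50 kt

ΔP = 1010 − 990 = 20 hPa.
20^0.657 ≈ 7.158.
V ≈ 7 × 7.158 ≈ 50.1 kt.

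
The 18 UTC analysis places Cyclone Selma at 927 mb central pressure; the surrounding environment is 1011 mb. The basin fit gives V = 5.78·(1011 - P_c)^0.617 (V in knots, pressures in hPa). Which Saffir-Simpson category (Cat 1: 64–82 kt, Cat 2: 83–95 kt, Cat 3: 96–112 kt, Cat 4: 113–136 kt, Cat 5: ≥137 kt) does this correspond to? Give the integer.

ΔP = 1011 − 927 = 84 mb.
V ≈ 5.78 × 84^0.617 = 5.78 × 15.39 ≈ 89 kt.
89 kt falls in the Category 2 band.

2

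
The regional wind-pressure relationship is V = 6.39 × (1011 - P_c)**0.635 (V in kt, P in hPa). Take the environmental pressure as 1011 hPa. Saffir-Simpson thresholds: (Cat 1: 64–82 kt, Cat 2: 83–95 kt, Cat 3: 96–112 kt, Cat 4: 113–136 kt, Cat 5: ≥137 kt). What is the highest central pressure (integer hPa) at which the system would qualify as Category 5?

886 hPa

Category 5 begins at V = 137 kt.
Required ΔP = (137/6.39)^(1/0.635) = 21.440^1.575 ≈ 124.86 hPa.
P_c ≤ 1011 − 124.86 = 886.14, so the highest integer P_c is 886 hPa.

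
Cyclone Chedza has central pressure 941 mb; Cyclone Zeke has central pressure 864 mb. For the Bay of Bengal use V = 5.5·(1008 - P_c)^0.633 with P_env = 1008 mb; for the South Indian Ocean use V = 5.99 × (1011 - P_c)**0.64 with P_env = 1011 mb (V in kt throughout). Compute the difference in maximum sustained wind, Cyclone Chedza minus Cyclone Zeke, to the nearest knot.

Cyclone Chedza: ΔP = 67; V ≈ 5.5 × 67^0.633 ≈ 78.75 kt.
Cyclone Zeke: ΔP = 147; V ≈ 5.99 × 147^0.64 ≈ 146.05 kt.
Difference ≈ 78.75 − 146.05 = -67.30 → -67 kt.

-67 kt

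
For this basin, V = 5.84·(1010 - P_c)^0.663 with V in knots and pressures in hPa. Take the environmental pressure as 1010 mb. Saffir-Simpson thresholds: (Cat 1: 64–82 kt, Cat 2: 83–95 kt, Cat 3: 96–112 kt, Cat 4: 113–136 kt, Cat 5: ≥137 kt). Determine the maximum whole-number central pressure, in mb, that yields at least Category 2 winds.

Category 2 begins at V = 83 kt.
Required ΔP = (83/5.84)^(1/0.663) = 14.212^1.508 ≈ 54.77 mb.
P_c ≤ 1010 − 54.77 = 955.23, so the highest integer P_c is 955 mb.

955 mb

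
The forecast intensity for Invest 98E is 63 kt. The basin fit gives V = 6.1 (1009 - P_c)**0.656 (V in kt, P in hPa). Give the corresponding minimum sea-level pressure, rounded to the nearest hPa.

974 hPa

ΔP = (V / 6.1)^(1/0.656) = (63/6.1)^1.524.
63/6.1 = 10.328; 10.328^1.524 ≈ 35.14 hPa.
P_c = 1009 − 35.14 = 973.86 ≈ 974 hPa.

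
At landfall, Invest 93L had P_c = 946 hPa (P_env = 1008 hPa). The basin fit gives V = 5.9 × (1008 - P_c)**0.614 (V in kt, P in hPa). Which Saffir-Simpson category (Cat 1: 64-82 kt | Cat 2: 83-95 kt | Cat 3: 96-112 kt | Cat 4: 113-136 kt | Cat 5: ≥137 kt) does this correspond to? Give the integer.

ΔP = 1008 − 946 = 62 hPa.
V ≈ 5.9 × 62^0.614 = 5.9 × 12.60 ≈ 74 kt.
74 kt falls in the Category 1 band.

1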